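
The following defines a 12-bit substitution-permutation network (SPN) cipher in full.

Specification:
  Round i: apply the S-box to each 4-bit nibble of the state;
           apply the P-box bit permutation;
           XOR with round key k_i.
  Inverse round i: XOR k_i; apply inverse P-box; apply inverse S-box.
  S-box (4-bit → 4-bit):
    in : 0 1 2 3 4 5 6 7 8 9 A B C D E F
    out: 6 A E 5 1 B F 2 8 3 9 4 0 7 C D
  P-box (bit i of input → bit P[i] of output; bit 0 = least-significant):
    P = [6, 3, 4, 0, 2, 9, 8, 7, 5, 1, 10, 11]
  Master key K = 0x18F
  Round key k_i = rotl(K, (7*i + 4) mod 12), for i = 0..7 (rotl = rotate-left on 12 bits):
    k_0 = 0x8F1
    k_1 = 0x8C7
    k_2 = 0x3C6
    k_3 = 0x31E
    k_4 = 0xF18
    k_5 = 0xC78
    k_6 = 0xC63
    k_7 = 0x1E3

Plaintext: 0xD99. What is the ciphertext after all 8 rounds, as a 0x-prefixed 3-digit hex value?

s_0 = plaintext = 0xD99
s_1 = Round(s_0, k_0) = 0xE9F
s_2 = Round(s_1, k_1) = 0x692
s_3 = Round(s_2, k_2) = 0xDF9
s_4 = Round(s_3, k_3) = 0x6F0
s_5 = Round(s_4, k_4) = 0x2A6
s_6 = Round(s_5, k_5) = 0x0A7
s_7 = Round(s_6, k_6) = 0x8ED
s_8 = Round(s_7, k_7) = 0x83B

0x83B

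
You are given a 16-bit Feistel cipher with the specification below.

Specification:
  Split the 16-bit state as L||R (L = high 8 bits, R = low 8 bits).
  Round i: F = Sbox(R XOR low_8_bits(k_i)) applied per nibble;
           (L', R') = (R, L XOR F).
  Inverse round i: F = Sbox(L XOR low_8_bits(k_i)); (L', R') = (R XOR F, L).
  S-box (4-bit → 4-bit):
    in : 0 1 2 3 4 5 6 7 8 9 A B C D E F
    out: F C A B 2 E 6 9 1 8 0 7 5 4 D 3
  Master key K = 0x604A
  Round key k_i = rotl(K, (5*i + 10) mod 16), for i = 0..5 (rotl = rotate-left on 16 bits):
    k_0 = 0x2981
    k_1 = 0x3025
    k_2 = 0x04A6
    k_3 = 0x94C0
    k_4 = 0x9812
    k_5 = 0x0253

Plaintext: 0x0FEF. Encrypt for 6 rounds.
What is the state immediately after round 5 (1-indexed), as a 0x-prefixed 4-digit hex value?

s_0 = plaintext = 0x0FEF
s_1 = Round(s_0, k_0) = 0xEF62
s_2 = Round(s_1, k_1) = 0x62C6
s_3 = Round(s_2, k_2) = 0xC60D
s_4 = Round(s_3, k_3) = 0x0D92
s_5 = Round(s_4, k_4) = 0x9212
s_6 = Round(s_5, k_5) = 0x12BE

0x9212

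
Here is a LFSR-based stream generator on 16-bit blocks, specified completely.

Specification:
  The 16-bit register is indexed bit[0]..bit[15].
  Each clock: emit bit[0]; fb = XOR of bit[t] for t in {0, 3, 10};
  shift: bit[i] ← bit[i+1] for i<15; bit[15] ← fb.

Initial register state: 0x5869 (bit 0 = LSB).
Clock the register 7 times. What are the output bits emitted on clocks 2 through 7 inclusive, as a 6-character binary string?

001011

reg_0 = 0x5869
clock 1: out=1, reg = 0x2C34
clock 2: out=0, reg = 0x961A
clock 3: out=0, reg = 0x4B0D
clock 4: out=1, reg = 0x2586
clock 5: out=0, reg = 0x92C3
clock 6: out=1, reg = 0xC961
clock 7: out=1, reg = 0xE4B0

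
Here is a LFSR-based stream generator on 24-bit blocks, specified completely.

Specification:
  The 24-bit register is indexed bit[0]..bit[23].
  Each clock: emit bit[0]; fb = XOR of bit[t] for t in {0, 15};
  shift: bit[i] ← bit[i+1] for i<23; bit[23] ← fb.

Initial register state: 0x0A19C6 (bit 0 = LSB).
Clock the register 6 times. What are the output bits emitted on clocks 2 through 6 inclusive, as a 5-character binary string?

11000

reg_0 = 0x0A19C6
clock 1: out=0, reg = 0x050CE3
clock 2: out=1, reg = 0x828671
clock 3: out=1, reg = 0x414338
clock 4: out=0, reg = 0x20A19C
clock 5: out=0, reg = 0x9050CE
clock 6: out=0, reg = 0x482867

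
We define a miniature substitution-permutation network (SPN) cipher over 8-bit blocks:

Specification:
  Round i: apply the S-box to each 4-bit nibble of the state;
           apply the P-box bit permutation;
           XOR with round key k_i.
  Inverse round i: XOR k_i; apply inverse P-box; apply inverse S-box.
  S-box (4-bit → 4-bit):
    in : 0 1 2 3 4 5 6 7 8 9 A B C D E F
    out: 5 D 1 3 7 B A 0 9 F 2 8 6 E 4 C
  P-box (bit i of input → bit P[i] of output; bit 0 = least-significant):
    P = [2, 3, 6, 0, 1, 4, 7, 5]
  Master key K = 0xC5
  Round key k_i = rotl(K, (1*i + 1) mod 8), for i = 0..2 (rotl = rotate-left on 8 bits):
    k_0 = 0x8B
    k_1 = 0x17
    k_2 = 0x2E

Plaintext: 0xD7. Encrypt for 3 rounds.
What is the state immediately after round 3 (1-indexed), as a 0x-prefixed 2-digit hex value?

0xE0

s_0 = plaintext = 0xD7
s_1 = Round(s_0, k_0) = 0x3B
s_2 = Round(s_1, k_1) = 0x04
s_3 = Round(s_2, k_2) = 0xE0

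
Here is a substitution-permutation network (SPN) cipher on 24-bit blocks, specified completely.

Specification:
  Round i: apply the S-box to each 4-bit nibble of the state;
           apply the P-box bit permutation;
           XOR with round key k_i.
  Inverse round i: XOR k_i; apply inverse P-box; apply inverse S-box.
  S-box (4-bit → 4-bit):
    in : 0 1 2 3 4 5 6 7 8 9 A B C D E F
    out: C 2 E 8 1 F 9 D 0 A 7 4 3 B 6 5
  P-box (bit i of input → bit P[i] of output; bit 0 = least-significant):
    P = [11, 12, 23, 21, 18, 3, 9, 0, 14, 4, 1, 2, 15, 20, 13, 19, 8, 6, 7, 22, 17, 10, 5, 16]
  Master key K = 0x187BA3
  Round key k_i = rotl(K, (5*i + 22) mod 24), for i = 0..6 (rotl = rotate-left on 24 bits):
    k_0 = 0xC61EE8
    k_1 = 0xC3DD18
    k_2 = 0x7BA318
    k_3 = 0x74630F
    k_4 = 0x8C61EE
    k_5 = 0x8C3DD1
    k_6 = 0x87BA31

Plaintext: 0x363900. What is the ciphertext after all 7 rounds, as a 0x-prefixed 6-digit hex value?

s_0 = plaintext = 0x363900
s_1 = Round(s_0, k_0) = 0x2F1DFD
s_2 = Round(s_1, k_1) = 0xF682AC
s_3 = Round(s_2, k_2) = 0x3DB826
s_4 = Round(s_3, k_3) = 0x154846
s_5 = Round(s_4, k_4) = 0xE8EC2E
s_6 = Round(s_5, k_5) = 0x1C4BE8
s_7 = Round(s_6, k_6) = 0x873D7B

0x873D7B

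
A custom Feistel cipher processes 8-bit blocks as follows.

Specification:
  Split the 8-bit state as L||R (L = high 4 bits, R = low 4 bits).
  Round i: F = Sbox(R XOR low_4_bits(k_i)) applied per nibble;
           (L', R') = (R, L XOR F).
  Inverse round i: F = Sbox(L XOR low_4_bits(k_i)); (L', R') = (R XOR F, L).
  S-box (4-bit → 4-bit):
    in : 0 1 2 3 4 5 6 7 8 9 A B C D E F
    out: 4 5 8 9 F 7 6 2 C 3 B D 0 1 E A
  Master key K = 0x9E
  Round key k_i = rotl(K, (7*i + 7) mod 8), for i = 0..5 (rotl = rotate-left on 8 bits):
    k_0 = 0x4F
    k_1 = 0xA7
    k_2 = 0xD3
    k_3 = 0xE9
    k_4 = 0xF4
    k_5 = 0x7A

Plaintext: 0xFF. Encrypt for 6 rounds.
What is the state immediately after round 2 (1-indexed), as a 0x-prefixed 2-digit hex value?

s_0 = plaintext = 0xFF
s_1 = Round(s_0, k_0) = 0xFB
s_2 = Round(s_1, k_1) = 0xBF
s_3 = Round(s_2, k_2) = 0xFB
s_4 = Round(s_3, k_3) = 0xB7
s_5 = Round(s_4, k_4) = 0x72
s_6 = Round(s_5, k_5) = 0x2B

0xBF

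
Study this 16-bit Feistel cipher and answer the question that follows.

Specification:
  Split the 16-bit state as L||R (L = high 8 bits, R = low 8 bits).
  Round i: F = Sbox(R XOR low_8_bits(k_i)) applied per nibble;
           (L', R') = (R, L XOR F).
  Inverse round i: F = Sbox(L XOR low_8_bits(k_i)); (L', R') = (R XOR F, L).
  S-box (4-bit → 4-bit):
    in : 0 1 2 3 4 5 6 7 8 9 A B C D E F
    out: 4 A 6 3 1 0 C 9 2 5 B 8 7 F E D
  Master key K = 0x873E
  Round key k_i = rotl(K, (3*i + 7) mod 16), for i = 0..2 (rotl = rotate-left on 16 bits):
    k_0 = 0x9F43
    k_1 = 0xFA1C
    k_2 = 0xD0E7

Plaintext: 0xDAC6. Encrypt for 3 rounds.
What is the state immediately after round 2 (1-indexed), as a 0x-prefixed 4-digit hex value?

s_0 = plaintext = 0xDAC6
s_1 = Round(s_0, k_0) = 0xC6FA
s_2 = Round(s_1, k_1) = 0xFA2A
s_3 = Round(s_2, k_2) = 0x2A85

0xFA2A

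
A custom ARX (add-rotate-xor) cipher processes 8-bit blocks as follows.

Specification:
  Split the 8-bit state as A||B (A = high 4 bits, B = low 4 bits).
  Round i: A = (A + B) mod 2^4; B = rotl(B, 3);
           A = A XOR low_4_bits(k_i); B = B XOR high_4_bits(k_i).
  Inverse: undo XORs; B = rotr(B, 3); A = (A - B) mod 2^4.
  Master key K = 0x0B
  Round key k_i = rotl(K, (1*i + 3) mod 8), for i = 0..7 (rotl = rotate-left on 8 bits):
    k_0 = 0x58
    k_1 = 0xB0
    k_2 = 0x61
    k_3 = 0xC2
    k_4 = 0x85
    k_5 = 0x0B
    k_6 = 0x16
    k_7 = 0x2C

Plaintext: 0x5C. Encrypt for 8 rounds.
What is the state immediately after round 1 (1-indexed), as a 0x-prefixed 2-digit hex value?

0x93

s_0 = plaintext = 0x5C
s_1 = Round(s_0, k_0) = 0x93
s_2 = Round(s_1, k_1) = 0xC2
s_3 = Round(s_2, k_2) = 0xF7
s_4 = Round(s_3, k_3) = 0x47
s_5 = Round(s_4, k_4) = 0xE3
s_6 = Round(s_5, k_5) = 0xA9
s_7 = Round(s_6, k_6) = 0x5D
s_8 = Round(s_7, k_7) = 0xEC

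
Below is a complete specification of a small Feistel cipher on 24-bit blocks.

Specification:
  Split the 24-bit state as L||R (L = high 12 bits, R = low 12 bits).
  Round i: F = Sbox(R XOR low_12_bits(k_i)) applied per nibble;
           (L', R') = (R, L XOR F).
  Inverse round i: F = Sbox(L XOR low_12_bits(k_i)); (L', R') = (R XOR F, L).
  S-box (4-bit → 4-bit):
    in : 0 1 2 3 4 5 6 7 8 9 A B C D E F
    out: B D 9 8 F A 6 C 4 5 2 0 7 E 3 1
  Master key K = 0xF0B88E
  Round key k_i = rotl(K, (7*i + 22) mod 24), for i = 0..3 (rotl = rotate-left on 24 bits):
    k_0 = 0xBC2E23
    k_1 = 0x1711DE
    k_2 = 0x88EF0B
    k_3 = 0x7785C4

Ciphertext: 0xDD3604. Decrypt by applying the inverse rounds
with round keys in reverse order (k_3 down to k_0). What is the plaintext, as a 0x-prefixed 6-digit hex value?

s_0 = ciphertext = 0xDD3604
s_1 = InvRound(s_0, k_3) = 0x2D8DD3
s_2 = InvRound(s_1, k_2) = 0x33B2D8
s_3 = InvRound(s_2, k_1) = 0xBE233B
s_4 = InvRound(s_3, k_0) = 0x946BE2

0x946BE2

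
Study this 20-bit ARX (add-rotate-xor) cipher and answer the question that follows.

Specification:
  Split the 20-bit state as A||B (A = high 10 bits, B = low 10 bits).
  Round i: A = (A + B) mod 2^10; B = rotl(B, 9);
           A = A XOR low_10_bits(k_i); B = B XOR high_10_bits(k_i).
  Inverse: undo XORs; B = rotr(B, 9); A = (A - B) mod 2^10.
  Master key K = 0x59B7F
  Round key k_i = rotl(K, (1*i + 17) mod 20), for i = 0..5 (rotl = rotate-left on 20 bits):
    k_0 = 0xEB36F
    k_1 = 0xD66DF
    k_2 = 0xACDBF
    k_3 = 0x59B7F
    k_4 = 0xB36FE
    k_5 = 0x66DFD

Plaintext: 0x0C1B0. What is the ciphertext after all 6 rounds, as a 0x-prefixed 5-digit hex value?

s_0 = plaintext = 0x0C1B0
s_1 = Round(s_0, k_0) = 0xA3F74
s_2 = Round(s_1, k_1) = 0x372E3
s_3 = Round(s_2, k_2) = 0x801C2
s_4 = Round(s_3, k_3) = 0x2F587
s_5 = Round(s_4, k_4) = 0x2E80E
s_6 = Round(s_5, k_5) = 0x4D59C

0x4D59C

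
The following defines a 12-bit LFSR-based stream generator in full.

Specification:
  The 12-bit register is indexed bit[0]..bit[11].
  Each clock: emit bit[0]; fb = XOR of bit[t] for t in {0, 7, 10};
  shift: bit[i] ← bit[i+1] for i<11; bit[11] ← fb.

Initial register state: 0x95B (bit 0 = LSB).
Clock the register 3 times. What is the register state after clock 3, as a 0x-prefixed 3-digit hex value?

0xF2B

reg_0 = 0x95B
clock 1: out=1, reg = 0xCAD
clock 2: out=1, reg = 0xE56
clock 3: out=0, reg = 0xF2B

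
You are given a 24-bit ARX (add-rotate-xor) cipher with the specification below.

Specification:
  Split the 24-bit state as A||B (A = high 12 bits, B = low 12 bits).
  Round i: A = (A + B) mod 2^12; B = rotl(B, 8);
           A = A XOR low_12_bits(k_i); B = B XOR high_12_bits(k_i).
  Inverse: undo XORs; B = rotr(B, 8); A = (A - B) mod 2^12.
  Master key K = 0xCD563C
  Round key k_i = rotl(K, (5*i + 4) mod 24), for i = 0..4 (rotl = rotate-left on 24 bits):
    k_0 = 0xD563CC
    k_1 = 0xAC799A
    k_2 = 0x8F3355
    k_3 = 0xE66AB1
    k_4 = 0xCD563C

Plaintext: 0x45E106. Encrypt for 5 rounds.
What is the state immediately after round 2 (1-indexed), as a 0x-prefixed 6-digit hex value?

0x874C73

s_0 = plaintext = 0x45E106
s_1 = Round(s_0, k_0) = 0x6A8B46
s_2 = Round(s_1, k_1) = 0x874C73
s_3 = Round(s_2, k_2) = 0x7B2B34
s_4 = Round(s_3, k_3) = 0x857AD5
s_5 = Round(s_4, k_4) = 0x510978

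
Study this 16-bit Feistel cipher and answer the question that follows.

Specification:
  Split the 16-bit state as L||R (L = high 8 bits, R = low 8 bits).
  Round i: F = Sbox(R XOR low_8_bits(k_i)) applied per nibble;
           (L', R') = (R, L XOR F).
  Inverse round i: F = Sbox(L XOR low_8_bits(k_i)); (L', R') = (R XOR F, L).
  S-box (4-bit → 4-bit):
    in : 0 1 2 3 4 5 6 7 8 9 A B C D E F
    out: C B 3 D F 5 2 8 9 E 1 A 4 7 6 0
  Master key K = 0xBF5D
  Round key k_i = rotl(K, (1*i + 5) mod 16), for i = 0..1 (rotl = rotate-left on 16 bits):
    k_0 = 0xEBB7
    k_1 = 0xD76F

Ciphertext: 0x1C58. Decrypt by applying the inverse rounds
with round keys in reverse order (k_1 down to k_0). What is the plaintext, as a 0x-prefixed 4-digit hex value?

0x3FD5

s_0 = ciphertext = 0x1C58
s_1 = InvRound(s_0, k_1) = 0xD51C
s_2 = InvRound(s_1, k_0) = 0x3FD5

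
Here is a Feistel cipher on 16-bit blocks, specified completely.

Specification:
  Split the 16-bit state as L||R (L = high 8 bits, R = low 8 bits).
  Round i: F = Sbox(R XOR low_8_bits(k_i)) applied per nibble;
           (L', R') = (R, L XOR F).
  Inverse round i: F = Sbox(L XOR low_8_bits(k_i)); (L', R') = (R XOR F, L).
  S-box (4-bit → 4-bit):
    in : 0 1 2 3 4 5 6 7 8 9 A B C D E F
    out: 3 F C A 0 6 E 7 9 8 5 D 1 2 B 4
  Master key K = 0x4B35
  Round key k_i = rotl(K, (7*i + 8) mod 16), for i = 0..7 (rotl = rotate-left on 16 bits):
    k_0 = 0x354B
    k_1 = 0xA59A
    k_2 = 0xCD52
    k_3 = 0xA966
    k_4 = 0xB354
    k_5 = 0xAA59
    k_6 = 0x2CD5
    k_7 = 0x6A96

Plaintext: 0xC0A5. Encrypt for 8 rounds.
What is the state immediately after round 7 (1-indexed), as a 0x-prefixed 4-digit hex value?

0xA9D8

s_0 = plaintext = 0xC0A5
s_1 = Round(s_0, k_0) = 0xA57B
s_2 = Round(s_1, k_1) = 0x7B1A
s_3 = Round(s_2, k_2) = 0x1A72
s_4 = Round(s_3, k_3) = 0x72EA
s_5 = Round(s_4, k_4) = 0xEAA9
s_6 = Round(s_5, k_5) = 0xA9A9
s_7 = Round(s_6, k_6) = 0xA9D8
s_8 = Round(s_7, k_7) = 0xD8A2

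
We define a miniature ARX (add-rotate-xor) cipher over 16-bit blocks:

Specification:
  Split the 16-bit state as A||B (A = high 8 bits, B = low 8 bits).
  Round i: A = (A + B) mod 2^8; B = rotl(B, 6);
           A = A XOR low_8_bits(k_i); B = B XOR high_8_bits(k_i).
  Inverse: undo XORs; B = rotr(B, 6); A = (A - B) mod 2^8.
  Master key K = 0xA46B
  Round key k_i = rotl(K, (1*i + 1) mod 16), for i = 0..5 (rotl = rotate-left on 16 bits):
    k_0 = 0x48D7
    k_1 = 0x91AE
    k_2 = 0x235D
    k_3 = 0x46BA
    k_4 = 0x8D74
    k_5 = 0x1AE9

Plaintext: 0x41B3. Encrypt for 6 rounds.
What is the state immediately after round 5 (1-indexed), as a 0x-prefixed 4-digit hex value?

0x4CCC

s_0 = plaintext = 0x41B3
s_1 = Round(s_0, k_0) = 0x23A4
s_2 = Round(s_1, k_1) = 0x69B8
s_3 = Round(s_2, k_2) = 0x7C0D
s_4 = Round(s_3, k_3) = 0x3305
s_5 = Round(s_4, k_4) = 0x4CCC
s_6 = Round(s_5, k_5) = 0xF129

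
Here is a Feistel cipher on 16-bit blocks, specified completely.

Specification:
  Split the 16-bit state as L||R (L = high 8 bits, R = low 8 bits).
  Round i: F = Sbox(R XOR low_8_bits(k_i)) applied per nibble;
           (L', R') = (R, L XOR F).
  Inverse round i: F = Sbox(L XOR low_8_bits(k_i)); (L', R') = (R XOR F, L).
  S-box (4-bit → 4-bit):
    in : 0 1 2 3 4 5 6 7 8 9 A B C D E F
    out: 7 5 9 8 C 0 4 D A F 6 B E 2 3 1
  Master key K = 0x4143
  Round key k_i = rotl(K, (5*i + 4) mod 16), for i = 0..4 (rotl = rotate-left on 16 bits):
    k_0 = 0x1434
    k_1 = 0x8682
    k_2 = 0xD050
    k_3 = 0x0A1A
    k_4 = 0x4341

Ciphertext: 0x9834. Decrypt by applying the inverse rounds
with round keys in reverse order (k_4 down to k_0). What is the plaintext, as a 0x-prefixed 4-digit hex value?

s_0 = ciphertext = 0x9834
s_1 = InvRound(s_0, k_4) = 0x1B98
s_2 = InvRound(s_1, k_3) = 0xED1B
s_3 = InvRound(s_2, k_2) = 0xA9ED
s_4 = InvRound(s_3, k_1) = 0x76A9
s_5 = InvRound(s_4, k_0) = 0x6076

0x6076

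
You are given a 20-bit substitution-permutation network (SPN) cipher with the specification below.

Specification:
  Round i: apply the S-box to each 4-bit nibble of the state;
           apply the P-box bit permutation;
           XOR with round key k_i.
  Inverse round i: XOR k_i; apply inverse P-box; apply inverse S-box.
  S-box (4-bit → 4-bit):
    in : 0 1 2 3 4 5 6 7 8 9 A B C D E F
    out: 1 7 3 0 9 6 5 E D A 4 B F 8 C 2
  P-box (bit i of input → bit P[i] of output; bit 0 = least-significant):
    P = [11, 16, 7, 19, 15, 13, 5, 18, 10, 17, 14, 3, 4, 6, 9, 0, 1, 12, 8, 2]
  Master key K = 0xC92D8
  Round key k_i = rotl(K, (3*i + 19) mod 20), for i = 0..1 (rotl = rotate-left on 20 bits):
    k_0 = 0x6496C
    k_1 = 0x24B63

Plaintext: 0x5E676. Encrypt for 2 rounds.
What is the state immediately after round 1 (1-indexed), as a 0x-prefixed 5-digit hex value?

s_0 = plaintext = 0x5E676
s_1 = Round(s_0, k_0) = 0x236CD
s_2 = Round(s_1, k_1) = 0xEBF41

0x236CD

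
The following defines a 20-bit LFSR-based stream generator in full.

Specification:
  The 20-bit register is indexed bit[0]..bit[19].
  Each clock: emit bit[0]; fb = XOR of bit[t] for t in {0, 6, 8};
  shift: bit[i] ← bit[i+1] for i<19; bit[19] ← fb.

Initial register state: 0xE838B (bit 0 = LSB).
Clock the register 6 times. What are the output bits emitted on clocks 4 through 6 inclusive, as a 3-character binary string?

100

reg_0 = 0xE838B
clock 1: out=1, reg = 0x741C5
clock 2: out=1, reg = 0xBA0E2
clock 3: out=0, reg = 0xDD071
clock 4: out=1, reg = 0x6E838
clock 5: out=0, reg = 0x3741C
clock 6: out=0, reg = 0x1BA0E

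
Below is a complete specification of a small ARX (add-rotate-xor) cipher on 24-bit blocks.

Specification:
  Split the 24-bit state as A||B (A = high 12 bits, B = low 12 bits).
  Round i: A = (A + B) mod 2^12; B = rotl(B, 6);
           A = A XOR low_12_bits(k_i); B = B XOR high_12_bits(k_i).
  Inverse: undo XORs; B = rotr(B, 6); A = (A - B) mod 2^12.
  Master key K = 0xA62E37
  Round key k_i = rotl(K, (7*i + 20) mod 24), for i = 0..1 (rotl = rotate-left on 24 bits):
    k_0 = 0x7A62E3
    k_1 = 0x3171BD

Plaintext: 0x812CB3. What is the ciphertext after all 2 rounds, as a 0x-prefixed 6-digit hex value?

0x0C763A

s_0 = plaintext = 0x812CB3
s_1 = Round(s_0, k_0) = 0x626B54
s_2 = Round(s_1, k_1) = 0x0C763A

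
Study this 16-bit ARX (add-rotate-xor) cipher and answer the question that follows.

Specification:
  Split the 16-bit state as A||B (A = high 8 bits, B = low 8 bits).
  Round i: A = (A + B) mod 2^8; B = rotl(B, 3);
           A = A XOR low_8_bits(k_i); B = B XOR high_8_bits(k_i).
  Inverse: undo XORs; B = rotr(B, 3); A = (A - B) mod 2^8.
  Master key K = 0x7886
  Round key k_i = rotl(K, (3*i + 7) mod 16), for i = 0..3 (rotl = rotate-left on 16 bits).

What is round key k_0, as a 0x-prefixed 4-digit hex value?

K = 0x7886
k_0 = rotl(K, (3*0+7) mod 16) = rotl(K, 7) = 0x433C

0x433C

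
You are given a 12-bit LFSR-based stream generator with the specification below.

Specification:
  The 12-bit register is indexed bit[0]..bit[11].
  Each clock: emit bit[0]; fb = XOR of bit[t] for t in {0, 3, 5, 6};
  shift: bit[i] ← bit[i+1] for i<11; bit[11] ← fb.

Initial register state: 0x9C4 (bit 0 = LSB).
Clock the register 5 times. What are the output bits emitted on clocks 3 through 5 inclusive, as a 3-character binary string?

reg_0 = 0x9C4
clock 1: out=0, reg = 0xCE2
clock 2: out=0, reg = 0x671
clock 3: out=1, reg = 0xB38
clock 4: out=0, reg = 0x59C
clock 5: out=0, reg = 0xACE

100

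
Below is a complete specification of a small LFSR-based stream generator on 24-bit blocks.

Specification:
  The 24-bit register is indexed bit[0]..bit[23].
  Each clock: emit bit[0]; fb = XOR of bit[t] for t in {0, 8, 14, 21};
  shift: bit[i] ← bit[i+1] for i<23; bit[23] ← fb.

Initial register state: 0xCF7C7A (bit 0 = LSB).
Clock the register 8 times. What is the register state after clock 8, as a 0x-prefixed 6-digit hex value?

reg_0 = 0xCF7C7A
clock 1: out=0, reg = 0xE7BE3D
clock 2: out=1, reg = 0x73DF1E
clock 3: out=0, reg = 0xB9EF8F
clock 4: out=1, reg = 0x5CF7C7
clock 5: out=1, reg = 0xAE7BE3
clock 6: out=1, reg = 0x573DF1
clock 7: out=1, reg = 0x2B9EF8
clock 8: out=0, reg = 0x95CF7C

0x95CF7C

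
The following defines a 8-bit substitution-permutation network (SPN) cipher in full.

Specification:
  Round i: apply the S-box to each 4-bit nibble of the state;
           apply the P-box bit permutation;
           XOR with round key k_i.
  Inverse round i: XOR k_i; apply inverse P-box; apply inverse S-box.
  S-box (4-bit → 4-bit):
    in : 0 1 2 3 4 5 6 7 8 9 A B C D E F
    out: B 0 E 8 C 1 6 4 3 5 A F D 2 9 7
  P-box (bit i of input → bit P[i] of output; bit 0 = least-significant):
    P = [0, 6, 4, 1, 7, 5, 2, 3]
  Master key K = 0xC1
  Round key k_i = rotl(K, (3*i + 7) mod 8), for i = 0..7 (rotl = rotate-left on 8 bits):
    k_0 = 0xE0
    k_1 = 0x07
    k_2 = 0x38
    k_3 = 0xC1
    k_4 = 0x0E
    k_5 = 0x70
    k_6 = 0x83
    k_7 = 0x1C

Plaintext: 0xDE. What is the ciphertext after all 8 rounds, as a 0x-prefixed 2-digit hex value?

s_0 = plaintext = 0xDE
s_1 = Round(s_0, k_0) = 0xC3
s_2 = Round(s_1, k_1) = 0x89
s_3 = Round(s_2, k_2) = 0x89
s_4 = Round(s_3, k_3) = 0x70
s_5 = Round(s_4, k_4) = 0x49
s_6 = Round(s_5, k_5) = 0x6D
s_7 = Round(s_6, k_6) = 0xE7
s_8 = Round(s_7, k_7) = 0x84

0x84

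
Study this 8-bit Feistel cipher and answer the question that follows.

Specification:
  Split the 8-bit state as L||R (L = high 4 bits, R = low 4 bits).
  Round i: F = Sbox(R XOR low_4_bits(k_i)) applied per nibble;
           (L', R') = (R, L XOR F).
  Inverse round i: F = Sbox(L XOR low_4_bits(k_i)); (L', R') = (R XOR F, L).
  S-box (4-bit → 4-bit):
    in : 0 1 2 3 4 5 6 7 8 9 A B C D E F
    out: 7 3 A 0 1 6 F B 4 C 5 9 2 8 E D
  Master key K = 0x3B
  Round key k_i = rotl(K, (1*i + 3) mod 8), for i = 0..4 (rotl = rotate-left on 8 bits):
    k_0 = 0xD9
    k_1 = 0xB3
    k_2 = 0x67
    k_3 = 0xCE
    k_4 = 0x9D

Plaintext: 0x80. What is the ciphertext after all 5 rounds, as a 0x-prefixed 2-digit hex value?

0xFC

s_0 = plaintext = 0x80
s_1 = Round(s_0, k_0) = 0x04
s_2 = Round(s_1, k_1) = 0x4B
s_3 = Round(s_2, k_2) = 0xB6
s_4 = Round(s_3, k_3) = 0x6F
s_5 = Round(s_4, k_4) = 0xFC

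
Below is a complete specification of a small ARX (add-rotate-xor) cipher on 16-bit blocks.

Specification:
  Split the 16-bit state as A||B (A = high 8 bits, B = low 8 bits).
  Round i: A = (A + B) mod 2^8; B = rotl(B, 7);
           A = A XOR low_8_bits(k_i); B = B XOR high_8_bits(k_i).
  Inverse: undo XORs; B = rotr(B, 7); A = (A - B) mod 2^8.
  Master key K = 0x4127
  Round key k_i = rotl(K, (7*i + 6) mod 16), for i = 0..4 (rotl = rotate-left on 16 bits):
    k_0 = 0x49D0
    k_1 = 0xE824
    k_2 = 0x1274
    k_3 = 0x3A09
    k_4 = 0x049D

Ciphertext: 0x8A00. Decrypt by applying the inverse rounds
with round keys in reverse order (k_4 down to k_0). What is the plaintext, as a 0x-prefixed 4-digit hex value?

s_0 = ciphertext = 0x8A00
s_1 = InvRound(s_0, k_4) = 0x0F08
s_2 = InvRound(s_1, k_3) = 0xA264
s_3 = InvRound(s_2, k_2) = 0xEAEC
s_4 = InvRound(s_3, k_1) = 0xC608
s_5 = InvRound(s_4, k_0) = 0x9482

0x9482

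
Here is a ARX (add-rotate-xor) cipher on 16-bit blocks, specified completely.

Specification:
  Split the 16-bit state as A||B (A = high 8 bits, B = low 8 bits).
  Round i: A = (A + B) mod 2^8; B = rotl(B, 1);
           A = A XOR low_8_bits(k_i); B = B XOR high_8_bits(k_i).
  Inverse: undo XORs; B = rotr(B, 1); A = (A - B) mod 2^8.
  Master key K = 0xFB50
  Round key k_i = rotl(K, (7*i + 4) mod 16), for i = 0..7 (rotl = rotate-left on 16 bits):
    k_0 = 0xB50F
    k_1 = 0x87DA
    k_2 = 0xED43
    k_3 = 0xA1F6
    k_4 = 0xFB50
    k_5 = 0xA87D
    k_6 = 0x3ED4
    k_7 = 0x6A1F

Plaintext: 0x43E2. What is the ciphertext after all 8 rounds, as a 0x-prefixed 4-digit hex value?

0x0B15

s_0 = plaintext = 0x43E2
s_1 = Round(s_0, k_0) = 0x2A70
s_2 = Round(s_1, k_1) = 0x4067
s_3 = Round(s_2, k_2) = 0xE423
s_4 = Round(s_3, k_3) = 0xF1E7
s_5 = Round(s_4, k_4) = 0x8834
s_6 = Round(s_5, k_5) = 0xC1C0
s_7 = Round(s_6, k_6) = 0x55BF
s_8 = Round(s_7, k_7) = 0x0B15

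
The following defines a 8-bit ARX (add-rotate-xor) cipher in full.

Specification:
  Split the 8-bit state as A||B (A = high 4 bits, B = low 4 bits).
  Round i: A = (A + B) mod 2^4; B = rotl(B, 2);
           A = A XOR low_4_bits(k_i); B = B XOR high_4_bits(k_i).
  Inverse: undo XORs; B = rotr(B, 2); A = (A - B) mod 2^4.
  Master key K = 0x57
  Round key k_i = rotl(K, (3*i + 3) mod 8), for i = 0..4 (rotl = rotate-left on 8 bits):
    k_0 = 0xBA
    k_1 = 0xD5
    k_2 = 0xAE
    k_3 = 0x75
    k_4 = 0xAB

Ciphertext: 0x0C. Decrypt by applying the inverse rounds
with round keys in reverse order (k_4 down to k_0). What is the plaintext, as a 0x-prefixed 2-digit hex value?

s_0 = ciphertext = 0x0C
s_1 = InvRound(s_0, k_4) = 0x29
s_2 = InvRound(s_1, k_3) = 0xCB
s_3 = InvRound(s_2, k_2) = 0xE4
s_4 = InvRound(s_3, k_1) = 0x56
s_5 = InvRound(s_4, k_0) = 0x87

0x87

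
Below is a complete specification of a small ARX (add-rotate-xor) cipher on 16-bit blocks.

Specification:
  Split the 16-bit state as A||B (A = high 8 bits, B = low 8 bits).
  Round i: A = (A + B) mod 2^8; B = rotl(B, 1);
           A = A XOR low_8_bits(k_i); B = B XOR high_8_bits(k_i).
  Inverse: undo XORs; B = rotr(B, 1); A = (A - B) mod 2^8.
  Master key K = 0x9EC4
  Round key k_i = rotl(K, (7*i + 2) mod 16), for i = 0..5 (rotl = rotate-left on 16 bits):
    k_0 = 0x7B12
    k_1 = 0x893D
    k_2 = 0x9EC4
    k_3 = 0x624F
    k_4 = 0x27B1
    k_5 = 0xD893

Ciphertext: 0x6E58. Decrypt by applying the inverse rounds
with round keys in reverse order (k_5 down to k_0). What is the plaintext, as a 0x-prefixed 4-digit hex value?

s_0 = ciphertext = 0x6E58
s_1 = InvRound(s_0, k_5) = 0xBD40
s_2 = InvRound(s_1, k_4) = 0x59B3
s_3 = InvRound(s_2, k_3) = 0x2EE8
s_4 = InvRound(s_3, k_2) = 0xAF3B
s_5 = InvRound(s_4, k_1) = 0x3959
s_6 = InvRound(s_5, k_0) = 0x1A11

0x1A11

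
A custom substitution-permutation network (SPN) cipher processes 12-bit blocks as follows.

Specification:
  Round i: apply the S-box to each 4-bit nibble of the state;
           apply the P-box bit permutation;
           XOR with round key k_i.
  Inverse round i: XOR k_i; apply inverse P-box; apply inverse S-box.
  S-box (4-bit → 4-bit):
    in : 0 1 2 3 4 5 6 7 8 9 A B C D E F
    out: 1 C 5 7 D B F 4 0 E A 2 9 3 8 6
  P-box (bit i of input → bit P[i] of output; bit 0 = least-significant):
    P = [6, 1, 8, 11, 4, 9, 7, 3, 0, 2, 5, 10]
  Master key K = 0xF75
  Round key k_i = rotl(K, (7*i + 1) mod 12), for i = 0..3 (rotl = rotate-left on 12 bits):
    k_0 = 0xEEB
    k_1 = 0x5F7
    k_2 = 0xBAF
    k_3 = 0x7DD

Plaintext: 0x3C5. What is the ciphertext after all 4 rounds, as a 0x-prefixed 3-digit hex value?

0xE6D

s_0 = plaintext = 0x3C5
s_1 = Round(s_0, k_0) = 0x694
s_2 = Round(s_1, k_1) = 0xA1A
s_3 = Round(s_2, k_2) = 0x721
s_4 = Round(s_3, k_3) = 0xE6D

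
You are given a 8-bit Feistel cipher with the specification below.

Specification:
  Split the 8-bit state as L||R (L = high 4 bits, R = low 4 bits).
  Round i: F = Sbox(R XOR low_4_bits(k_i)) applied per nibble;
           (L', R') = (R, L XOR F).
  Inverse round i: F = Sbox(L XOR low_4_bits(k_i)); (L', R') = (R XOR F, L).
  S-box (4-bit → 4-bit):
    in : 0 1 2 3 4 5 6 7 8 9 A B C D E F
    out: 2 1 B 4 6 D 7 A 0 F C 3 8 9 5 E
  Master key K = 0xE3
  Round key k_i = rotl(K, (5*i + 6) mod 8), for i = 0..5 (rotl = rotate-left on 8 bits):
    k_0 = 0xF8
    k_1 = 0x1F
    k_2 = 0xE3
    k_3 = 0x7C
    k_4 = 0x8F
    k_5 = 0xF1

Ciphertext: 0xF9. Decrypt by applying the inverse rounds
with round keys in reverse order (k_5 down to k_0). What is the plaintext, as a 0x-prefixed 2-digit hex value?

0x79

s_0 = ciphertext = 0xF9
s_1 = InvRound(s_0, k_5) = 0xCF
s_2 = InvRound(s_1, k_4) = 0xBC
s_3 = InvRound(s_2, k_3) = 0x6B
s_4 = InvRound(s_3, k_2) = 0x66
s_5 = InvRound(s_4, k_1) = 0x96
s_6 = InvRound(s_5, k_0) = 0x79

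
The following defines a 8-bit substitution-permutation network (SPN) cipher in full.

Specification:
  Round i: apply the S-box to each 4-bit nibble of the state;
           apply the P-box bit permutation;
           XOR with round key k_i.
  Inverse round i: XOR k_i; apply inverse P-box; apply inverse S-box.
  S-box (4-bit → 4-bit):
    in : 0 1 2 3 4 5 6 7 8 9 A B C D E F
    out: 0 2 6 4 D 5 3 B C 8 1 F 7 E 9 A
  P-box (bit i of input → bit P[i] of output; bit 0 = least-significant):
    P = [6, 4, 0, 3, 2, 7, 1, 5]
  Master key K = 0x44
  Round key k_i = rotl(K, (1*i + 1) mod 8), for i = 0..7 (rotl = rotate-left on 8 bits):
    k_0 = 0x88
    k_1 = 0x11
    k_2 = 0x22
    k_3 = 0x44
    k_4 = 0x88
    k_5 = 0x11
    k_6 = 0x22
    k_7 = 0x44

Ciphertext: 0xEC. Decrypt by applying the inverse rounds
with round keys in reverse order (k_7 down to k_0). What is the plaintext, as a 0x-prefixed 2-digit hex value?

s_0 = ciphertext = 0xEC
s_1 = InvRound(s_0, k_7) = 0xF9
s_2 = InvRound(s_1, k_6) = 0x2B
s_3 = InvRound(s_2, k_5) = 0x8F
s_4 = InvRound(s_3, k_4) = 0x53
s_5 = InvRound(s_4, k_3) = 0x52
s_6 = InvRound(s_5, k_2) = 0x96
s_7 = InvRound(s_6, k_1) = 0xC3
s_8 = InvRound(s_7, k_0) = 0x34

0x34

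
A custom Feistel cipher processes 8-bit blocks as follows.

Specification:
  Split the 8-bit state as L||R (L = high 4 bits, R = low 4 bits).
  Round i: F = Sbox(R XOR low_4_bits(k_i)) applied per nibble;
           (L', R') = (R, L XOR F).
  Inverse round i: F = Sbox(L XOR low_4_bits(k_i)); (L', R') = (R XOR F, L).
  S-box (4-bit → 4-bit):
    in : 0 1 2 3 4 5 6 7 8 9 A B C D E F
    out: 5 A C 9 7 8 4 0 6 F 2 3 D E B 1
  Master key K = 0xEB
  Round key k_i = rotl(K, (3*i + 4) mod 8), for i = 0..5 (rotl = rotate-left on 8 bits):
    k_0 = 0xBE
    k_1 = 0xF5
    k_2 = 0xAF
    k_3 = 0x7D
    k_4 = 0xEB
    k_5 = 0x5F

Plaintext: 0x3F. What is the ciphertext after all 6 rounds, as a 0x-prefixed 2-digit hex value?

0x43

s_0 = plaintext = 0x3F
s_1 = Round(s_0, k_0) = 0xF9
s_2 = Round(s_1, k_1) = 0x92
s_3 = Round(s_2, k_2) = 0x27
s_4 = Round(s_3, k_3) = 0x70
s_5 = Round(s_4, k_4) = 0x04
s_6 = Round(s_5, k_5) = 0x43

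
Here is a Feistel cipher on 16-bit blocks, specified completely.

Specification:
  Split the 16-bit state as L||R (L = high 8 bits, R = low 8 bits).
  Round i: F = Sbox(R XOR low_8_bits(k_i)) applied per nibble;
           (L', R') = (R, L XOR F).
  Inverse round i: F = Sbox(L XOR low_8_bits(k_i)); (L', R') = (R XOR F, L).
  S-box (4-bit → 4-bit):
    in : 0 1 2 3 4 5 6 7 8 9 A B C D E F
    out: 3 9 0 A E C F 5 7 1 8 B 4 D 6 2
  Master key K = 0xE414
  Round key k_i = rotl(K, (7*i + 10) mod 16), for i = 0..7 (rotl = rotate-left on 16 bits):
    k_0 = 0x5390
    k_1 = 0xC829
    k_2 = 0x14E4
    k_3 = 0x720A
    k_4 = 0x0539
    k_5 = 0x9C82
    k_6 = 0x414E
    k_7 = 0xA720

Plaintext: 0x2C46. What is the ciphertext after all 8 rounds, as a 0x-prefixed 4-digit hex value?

0x66FA

s_0 = plaintext = 0x2C46
s_1 = Round(s_0, k_0) = 0x46F3
s_2 = Round(s_1, k_1) = 0xF39E
s_3 = Round(s_2, k_2) = 0x9EAB
s_4 = Round(s_3, k_3) = 0xAB17
s_5 = Round(s_4, k_4) = 0x17AD
s_6 = Round(s_5, k_5) = 0xAD15
s_7 = Round(s_6, k_6) = 0x1566
s_8 = Round(s_7, k_7) = 0x66FA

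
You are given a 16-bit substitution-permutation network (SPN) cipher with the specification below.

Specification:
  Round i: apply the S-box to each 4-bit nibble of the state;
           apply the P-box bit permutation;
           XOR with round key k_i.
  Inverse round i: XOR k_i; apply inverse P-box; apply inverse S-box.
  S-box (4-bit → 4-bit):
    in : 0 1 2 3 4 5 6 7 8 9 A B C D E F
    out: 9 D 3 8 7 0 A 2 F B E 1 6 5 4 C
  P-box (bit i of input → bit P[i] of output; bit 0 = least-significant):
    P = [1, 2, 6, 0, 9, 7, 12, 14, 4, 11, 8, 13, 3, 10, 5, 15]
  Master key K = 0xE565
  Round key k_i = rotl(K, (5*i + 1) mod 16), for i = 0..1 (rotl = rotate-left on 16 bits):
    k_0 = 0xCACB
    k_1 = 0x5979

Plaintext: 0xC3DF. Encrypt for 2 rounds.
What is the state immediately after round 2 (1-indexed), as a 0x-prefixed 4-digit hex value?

s_0 = plaintext = 0xC3DF
s_1 = Round(s_0, k_0) = 0xFCAA
s_2 = Round(s_1, k_1) = 0x809C

0x809C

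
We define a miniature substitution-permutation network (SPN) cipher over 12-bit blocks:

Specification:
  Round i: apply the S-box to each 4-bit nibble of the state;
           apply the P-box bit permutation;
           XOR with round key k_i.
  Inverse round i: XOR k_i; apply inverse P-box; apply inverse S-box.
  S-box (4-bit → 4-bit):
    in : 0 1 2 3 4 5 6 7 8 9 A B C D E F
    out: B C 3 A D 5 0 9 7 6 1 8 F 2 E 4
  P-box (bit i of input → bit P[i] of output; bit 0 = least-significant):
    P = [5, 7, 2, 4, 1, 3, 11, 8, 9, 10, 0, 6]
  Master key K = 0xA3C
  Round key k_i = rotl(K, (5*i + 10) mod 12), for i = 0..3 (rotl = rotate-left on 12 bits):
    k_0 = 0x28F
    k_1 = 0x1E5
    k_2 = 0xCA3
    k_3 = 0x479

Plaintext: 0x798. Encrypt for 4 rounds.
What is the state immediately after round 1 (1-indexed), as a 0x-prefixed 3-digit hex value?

0x863

s_0 = plaintext = 0x798
s_1 = Round(s_0, k_0) = 0x863
s_2 = Round(s_1, k_1) = 0x774
s_3 = Round(s_2, k_2) = 0xFD5
s_4 = Round(s_3, k_3) = 0x454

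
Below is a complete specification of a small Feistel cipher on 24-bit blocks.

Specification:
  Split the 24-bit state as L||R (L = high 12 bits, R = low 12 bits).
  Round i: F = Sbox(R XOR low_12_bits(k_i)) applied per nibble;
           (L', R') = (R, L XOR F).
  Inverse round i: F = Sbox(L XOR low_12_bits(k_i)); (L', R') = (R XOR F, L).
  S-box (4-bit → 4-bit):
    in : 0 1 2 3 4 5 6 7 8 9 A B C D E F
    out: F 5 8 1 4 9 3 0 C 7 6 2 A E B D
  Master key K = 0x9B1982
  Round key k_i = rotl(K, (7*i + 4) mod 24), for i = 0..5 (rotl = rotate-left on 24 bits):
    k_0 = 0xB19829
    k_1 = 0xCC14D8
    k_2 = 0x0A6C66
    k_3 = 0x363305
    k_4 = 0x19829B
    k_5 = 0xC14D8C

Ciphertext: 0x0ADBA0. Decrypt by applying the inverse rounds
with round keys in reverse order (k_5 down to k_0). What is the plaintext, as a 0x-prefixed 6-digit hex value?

0x365897

s_0 = ciphertext = 0x0ADBA0
s_1 = InvRound(s_0, k_5) = 0x5250AD
s_2 = InvRound(s_1, k_4) = 0x086525
s_3 = InvRound(s_2, k_3) = 0x4E4086
s_4 = InvRound(s_3, k_2) = 0xC4E4E4
s_5 = InvRound(s_4, k_1) = 0x897C4E
s_6 = InvRound(s_5, k_0) = 0x365897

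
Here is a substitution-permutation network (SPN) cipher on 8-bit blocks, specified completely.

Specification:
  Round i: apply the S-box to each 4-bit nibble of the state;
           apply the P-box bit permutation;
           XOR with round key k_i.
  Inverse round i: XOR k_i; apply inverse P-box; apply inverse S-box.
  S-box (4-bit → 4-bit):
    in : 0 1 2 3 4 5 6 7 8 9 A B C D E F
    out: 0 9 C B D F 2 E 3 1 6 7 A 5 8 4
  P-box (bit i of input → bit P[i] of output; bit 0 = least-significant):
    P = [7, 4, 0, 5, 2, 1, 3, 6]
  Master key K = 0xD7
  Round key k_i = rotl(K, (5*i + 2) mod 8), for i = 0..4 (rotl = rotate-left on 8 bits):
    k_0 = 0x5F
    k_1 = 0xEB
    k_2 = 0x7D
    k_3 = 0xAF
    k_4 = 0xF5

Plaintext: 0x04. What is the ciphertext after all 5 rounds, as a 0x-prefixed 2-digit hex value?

0x6F

s_0 = plaintext = 0x04
s_1 = Round(s_0, k_0) = 0xFE
s_2 = Round(s_1, k_1) = 0xC3
s_3 = Round(s_2, k_2) = 0x8F
s_4 = Round(s_3, k_3) = 0xA8
s_5 = Round(s_4, k_4) = 0x6F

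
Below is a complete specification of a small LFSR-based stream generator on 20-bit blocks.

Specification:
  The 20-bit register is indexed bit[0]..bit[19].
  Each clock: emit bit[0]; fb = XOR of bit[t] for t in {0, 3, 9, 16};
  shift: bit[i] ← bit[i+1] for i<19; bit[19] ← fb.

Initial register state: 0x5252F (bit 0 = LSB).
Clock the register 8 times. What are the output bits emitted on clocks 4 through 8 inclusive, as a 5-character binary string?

10100

reg_0 = 0x5252F
clock 1: out=1, reg = 0xA9297
clock 2: out=1, reg = 0x5494B
clock 3: out=1, reg = 0xAA4A5
clock 4: out=1, reg = 0xD5252
clock 5: out=0, reg = 0x6A929
clock 6: out=1, reg = 0x35494
clock 7: out=0, reg = 0x9AA4A
clock 8: out=0, reg = 0xCD525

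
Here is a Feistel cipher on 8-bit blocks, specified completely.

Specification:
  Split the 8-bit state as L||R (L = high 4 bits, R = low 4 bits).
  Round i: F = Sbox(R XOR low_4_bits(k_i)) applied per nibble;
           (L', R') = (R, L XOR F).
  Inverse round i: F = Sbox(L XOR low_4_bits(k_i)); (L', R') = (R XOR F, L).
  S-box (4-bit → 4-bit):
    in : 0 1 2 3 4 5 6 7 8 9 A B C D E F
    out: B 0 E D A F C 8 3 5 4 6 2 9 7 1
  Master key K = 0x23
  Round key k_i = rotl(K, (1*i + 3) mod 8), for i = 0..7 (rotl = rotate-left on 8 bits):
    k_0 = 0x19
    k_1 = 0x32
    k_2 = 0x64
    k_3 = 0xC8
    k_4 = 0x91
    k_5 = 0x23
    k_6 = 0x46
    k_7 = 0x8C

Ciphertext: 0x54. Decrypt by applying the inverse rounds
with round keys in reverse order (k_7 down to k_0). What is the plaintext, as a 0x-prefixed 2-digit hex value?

s_0 = ciphertext = 0x54
s_1 = InvRound(s_0, k_7) = 0x15
s_2 = InvRound(s_1, k_6) = 0xD1
s_3 = InvRound(s_2, k_5) = 0x6D
s_4 = InvRound(s_3, k_4) = 0x56
s_5 = InvRound(s_4, k_3) = 0xF5
s_6 = InvRound(s_5, k_2) = 0x3F
s_7 = InvRound(s_6, k_1) = 0xF3
s_8 = InvRound(s_7, k_0) = 0xFF

0xFF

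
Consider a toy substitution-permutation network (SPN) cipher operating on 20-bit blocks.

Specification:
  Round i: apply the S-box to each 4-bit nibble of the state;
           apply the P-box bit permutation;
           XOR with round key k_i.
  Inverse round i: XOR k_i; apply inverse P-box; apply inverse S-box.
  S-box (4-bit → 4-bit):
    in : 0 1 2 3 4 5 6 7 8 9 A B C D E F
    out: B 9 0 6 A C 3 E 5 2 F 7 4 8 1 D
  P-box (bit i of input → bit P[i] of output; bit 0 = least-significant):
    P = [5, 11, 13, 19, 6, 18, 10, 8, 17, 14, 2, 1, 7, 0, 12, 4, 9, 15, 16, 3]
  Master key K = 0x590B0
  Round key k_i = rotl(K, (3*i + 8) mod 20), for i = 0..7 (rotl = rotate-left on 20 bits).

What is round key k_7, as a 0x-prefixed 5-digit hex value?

0x160B2

K = 0x590B0
k_0 = rotl(K, (3*0+8) mod 20) = rotl(K, 8) = 0x0B059
k_1 = rotl(K, (3*1+8) mod 20) = rotl(K, 11) = 0x582C8
k_2 = rotl(K, (3*2+8) mod 20) = rotl(K, 14) = 0xC1642
k_3 = rotl(K, (3*3+8) mod 20) = rotl(K, 17) = 0x0B216
k_4 = rotl(K, (3*4+8) mod 20) = rotl(K, 0) = 0x590B0
k_5 = rotl(K, (3*5+8) mod 20) = rotl(K, 3) = 0xC8582
k_6 = rotl(K, (3*6+8) mod 20) = rotl(K, 6) = 0x42C16
k_7 = rotl(K, (3*7+8) mod 20) = rotl(K, 9) = 0x160B2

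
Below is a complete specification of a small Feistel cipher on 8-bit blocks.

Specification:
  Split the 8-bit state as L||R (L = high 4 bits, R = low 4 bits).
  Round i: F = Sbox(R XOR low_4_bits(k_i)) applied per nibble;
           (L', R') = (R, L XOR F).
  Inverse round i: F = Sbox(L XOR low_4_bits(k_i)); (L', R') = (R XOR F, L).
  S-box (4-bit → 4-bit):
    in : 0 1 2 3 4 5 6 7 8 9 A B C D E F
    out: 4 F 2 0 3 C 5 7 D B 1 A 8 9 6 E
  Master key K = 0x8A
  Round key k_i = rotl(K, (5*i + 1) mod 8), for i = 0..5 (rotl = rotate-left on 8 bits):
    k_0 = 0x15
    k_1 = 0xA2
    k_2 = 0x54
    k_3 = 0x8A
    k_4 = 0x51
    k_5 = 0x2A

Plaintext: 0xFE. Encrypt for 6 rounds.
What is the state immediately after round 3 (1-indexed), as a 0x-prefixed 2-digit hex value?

0x9C

s_0 = plaintext = 0xFE
s_1 = Round(s_0, k_0) = 0xE5
s_2 = Round(s_1, k_1) = 0x59
s_3 = Round(s_2, k_2) = 0x9C
s_4 = Round(s_3, k_3) = 0xCC
s_5 = Round(s_4, k_4) = 0xC5
s_6 = Round(s_5, k_5) = 0x52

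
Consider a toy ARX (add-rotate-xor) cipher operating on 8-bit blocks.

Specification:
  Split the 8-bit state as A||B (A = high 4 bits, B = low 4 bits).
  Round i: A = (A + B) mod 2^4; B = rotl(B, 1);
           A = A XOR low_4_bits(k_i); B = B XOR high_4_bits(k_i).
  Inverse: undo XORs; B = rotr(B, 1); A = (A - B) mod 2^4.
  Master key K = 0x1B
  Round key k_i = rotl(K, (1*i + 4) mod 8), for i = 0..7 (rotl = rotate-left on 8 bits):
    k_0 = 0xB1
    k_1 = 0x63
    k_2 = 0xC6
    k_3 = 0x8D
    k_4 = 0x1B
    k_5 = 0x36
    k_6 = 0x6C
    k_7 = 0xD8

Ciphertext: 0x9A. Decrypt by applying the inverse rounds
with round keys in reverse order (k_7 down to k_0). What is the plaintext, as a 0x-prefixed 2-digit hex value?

0xBA

s_0 = ciphertext = 0x9A
s_1 = InvRound(s_0, k_7) = 0x6B
s_2 = InvRound(s_1, k_6) = 0xCE
s_3 = InvRound(s_2, k_5) = 0xCE
s_4 = InvRound(s_3, k_4) = 0x8F
s_5 = InvRound(s_4, k_3) = 0xAB
s_6 = InvRound(s_5, k_2) = 0x1B
s_7 = InvRound(s_6, k_1) = 0x4E
s_8 = InvRound(s_7, k_0) = 0xBA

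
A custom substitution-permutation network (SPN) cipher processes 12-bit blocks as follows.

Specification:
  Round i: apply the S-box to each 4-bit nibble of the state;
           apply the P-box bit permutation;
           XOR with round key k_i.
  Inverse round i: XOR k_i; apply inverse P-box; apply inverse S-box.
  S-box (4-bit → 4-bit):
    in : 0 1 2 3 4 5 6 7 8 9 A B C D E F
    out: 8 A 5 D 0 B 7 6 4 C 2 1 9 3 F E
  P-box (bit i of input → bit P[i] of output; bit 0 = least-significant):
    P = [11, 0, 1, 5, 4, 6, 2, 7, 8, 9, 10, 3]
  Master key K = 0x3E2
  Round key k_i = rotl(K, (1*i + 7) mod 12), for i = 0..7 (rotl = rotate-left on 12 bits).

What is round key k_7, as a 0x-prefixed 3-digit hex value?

K = 0x3E2
k_0 = rotl(K, (1*0+7) mod 12) = rotl(K, 7) = 0x11F
k_1 = rotl(K, (1*1+7) mod 12) = rotl(K, 8) = 0x23E
k_2 = rotl(K, (1*2+7) mod 12) = rotl(K, 9) = 0x47C
k_3 = rotl(K, (1*3+7) mod 12) = rotl(K, 10) = 0x8F8
k_4 = rotl(K, (1*4+7) mod 12) = rotl(K, 11) = 0x1F1
k_5 = rotl(K, (1*5+7) mod 12) = rotl(K, 0) = 0x3E2
k_6 = rotl(K, (1*6+7) mod 12) = rotl(K, 1) = 0x7C4
k_7 = rotl(K, (1*7+7) mod 12) = rotl(K, 2) = 0xF88

0xF88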